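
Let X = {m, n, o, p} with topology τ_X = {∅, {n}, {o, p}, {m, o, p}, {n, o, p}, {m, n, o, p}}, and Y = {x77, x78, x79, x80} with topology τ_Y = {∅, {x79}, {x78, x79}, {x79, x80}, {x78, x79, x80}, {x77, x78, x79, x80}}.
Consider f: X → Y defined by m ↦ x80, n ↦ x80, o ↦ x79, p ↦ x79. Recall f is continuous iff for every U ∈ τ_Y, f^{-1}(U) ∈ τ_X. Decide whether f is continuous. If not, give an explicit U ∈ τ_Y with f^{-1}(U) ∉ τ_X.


f IS continuous.

Compute f^{-1}(U) for each U ∈ τ_Y:
  U = ∅: f^{-1}(U) = ∅ ∈ τ_X ✓.
  U = {x79}: f^{-1}(U) = {o, p} ∈ τ_X ✓.
  U = {x78, x79}: f^{-1}(U) = {o, p} ∈ τ_X ✓.
  U = {x79, x80}: f^{-1}(U) = {m, n, o, p} ∈ τ_X ✓.
  U = {x78, x79, x80}: f^{-1}(U) = {m, n, o, p} ∈ τ_X ✓.
  U = {x77, x78, x79, x80}: f^{-1}(U) = {m, n, o, p} ∈ τ_X ✓.
Every preimage lies in τ_X, so f IS continuous.


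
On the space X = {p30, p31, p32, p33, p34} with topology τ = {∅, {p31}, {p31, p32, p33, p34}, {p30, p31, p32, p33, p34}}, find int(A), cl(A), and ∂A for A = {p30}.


int(A) = ∅, cl(A) = {p30}, ∂A = {p30}.

Closed sets in (X, τ) are complements of opens:
  closed(X, τ) = {∅, {p30}, {p30, p32, p33, p34}, {p30, p31, p32, p33, p34}}.
int(A) = ⋃ {U ∈ τ : U ⊆ A}. Opens contained in A: ∅.
Taking the union of these: int(A) = ∅.
cl(A) = ⋂ {C closed : A ⊆ C}. Closed sets containing A: {p30}, {p30, p32, p33, p34}, {p30, p31, p32, p33, p34}.
Intersecting these: cl(A) = {p30}.
∂A = cl(A) ∖ int(A) = {p30} ∖ ∅ = {p30}.


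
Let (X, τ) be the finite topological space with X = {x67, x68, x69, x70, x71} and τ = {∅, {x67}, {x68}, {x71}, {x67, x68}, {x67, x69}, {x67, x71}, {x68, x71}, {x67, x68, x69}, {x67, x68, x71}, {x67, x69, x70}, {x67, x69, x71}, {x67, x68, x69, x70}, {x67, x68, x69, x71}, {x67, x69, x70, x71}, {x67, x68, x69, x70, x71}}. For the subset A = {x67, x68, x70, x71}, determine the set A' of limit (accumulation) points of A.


A' = {x69, x70}

For each x ∈ X, list the open sets U ∈ τ with x ∈ U, then check whether U ∩ (A ∖ {x}) ≠ ∅ for every such U.
  x = x67: open {x67} ∋ x has {x67} ∩ (A ∖ {x67}) = ∅, so x is NOT a limit point.
  x = x68: open {x68} ∋ x has {x68} ∩ (A ∖ {x68}) = ∅, so x is NOT a limit point.
  x = x69: opens ∋ x are {x67, x69}, {x67, x68, x69}, {x67, x69, x70}, {x67, x69, x71}, {x67, x68, x69, x70}, {x67, x68, x69, x71}, {x67, x69, x70, x71}, {x67, x68, x69, x70, x71}; each meets A ∖ {x69}, so x IS a limit point.
  x = x70: opens ∋ x are {x67, x69, x70}, {x67, x68, x69, x70}, {x67, x69, x70, x71}, {x67, x68, x69, x70, x71}; each meets A ∖ {x70}, so x IS a limit point.
  x = x71: open {x71} ∋ x has {x71} ∩ (A ∖ {x71}) = ∅, so x is NOT a limit point.
Collecting: A' = {x69, x70}.


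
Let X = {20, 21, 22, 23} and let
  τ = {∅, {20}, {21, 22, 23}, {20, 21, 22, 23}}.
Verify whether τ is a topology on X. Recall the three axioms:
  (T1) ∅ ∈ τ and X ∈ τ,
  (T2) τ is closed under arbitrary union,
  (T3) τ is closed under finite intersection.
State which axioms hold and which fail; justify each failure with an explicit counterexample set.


τ IS a topology on X.

Axiom (T1): ∅ ∈ τ? Yes; X ∈ τ? Yes.
Axiom (T2/T3): check pairwise unions and intersections of members of τ.
All pairwise intersections and unions checked — each lies in τ. Therefore τ satisfies (T1), (T2), (T3): it IS a topology on X.


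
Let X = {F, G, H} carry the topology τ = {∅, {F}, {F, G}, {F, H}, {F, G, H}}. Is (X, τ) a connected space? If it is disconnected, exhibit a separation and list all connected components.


(X, τ) is connected.

Find clopen sets (U ∈ τ with X ∖ U ∈ τ):
  U = ∅, X ∖ U = {F, G, H} — both open, so U is clopen.
  U = {F, G, H}, X ∖ U = ∅ — both open, so U is clopen.
Only trivial clopens (∅ and X) exist, so (X, τ) is connected.
Compute connected components by grouping points that agree on all clopens:
  component: {F, G, H}


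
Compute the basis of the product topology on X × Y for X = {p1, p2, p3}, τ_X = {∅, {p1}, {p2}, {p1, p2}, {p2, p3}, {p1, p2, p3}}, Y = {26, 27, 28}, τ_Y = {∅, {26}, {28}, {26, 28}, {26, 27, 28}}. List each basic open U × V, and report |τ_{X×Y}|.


Basis B = {∅ × ∅, {p1} × {26}, {p1} × {28}, {p2} × {26}, {p2} × {28}, {p1} × {26, 28}, {p1, p2} × {26}, {p1, p2} × {28}, {p2} × {26, 28}, {p2, p3} × {26}, {p2, p3} × {28}, {p1} × {26, 27, 28}, {p1, p2, p3} × {26}, {p1, p2, p3} × {28}, {p2} × {26, 27, 28}, {p1, p2} × {26, 28}, {p2, p3} × {26, 28}, {p1, p2} × {26, 27, 28}, {p1, p2, p3} × {26, 28}, {p2, p3} × {26, 27, 28}, {p1, p2, p3} × {26, 27, 28}}; |τ_{X×Y}| = 70.

Enumerate products U × V with U ∈ τ_X, V ∈ τ_Y (deduplicated):
  ∅ × ∅ = {} (∅)
  {p1} × {26} = {(p1,26)}
  {p1} × {28} = {(p1,28)}
  {p2} × {26} = {(p2,26)}
  {p2} × {28} = {(p2,28)}
  {p1} × {26, 28} = {(p1,26), (p1,28)}
  {p1, p2} × {26} = {(p1,26), (p2,26)}
  {p1, p2} × {28} = {(p1,28), (p2,28)}
  {p2} × {26, 28} = {(p2,26), (p2,28)}
  {p2, p3} × {26} = {(p2,26), (p3,26)}
  {p2, p3} × {28} = {(p2,28), (p3,28)}
  {p1} × {26, 27, 28} = {(p1,26), (p1,27), (p1,28)}
  {p1, p2, p3} × {26} = {(p1,26), (p2,26), (p3,26)}
  {p1, p2, p3} × {28} = {(p1,28), (p2,28), (p3,28)}
  {p2} × {26, 27, 28} = {(p2,26), (p2,27), (p2,28)}
  {p1, p2} × {26, 28} = {(p1,26), (p1,28), (p2,26), (p2,28)}
  {p2, p3} × {26, 28} = {(p2,26), (p2,28), (p3,26), (p3,28)}
  {p1, p2} × {26, 27, 28} = {(p1,26), (p1,27), (p1,28), (p2,26), (p2,27), (p2,28)}
  {p1, p2, p3} × {26, 28} = {(p1,26), (p1,28), (p2,26), (p2,28), (p3,26), (p3,28)}
  {p2, p3} × {26, 27, 28} = {(p2,26), (p2,27), (p2,28), (p3,26), (p3,27), (p3,28)}
  {p1, p2, p3} × {26, 27, 28} = {(p1,26), (p1,27), (p1,28), (p2,26), (p2,27), (p2,28), (p3,26), (p3,27), (p3,28)}
These 21 distinct sets form the basis B.
Close under arbitrary unions to get τ_{X×Y}; counting gives |τ_{X×Y}| = 70.


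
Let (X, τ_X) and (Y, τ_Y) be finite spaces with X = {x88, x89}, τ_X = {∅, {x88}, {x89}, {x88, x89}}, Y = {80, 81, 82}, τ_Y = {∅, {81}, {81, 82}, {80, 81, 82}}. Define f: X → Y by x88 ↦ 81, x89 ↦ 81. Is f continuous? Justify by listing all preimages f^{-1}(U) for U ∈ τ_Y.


f IS continuous.

Compute f^{-1}(U) for each U ∈ τ_Y:
  U = ∅: f^{-1}(U) = ∅ ∈ τ_X ✓.
  U = {81}: f^{-1}(U) = {x88, x89} ∈ τ_X ✓.
  U = {81, 82}: f^{-1}(U) = {x88, x89} ∈ τ_X ✓.
  U = {80, 81, 82}: f^{-1}(U) = {x88, x89} ∈ τ_X ✓.
Every preimage lies in τ_X, so f IS continuous.


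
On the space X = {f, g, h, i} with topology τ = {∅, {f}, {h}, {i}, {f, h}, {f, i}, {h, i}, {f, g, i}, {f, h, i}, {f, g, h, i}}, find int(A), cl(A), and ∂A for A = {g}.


int(A) = ∅, cl(A) = {g}, ∂A = {g}.

Closed sets in (X, τ) are complements of opens:
  closed(X, τ) = {∅, {g}, {h}, {f, g}, {g, h}, {g, i}, {f, g, h}, {f, g, i}, {g, h, i}, {f, g, h, i}}.
int(A) = ⋃ {U ∈ τ : U ⊆ A}. Opens contained in A: ∅.
Taking the union of these: int(A) = ∅.
cl(A) = ⋂ {C closed : A ⊆ C}. Closed sets containing A: {g}, {f, g}, {g, h}, {g, i}, {f, g, h}, {f, g, i}, {g, h, i}, {f, g, h, i}.
Intersecting these: cl(A) = {g}.
∂A = cl(A) ∖ int(A) = {g} ∖ ∅ = {g}.


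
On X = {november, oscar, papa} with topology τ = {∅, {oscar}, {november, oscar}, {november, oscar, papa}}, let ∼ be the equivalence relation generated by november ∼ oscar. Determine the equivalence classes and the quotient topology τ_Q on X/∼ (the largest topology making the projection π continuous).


X/∼ = {[november=oscar], [papa]}; |τ_Q| = 3.

Equivalence classes: [november=oscar], [papa].
Quotient map π: X → X/∼ sends november ↦ [november=oscar], oscar ↦ [november=oscar], papa ↦ [papa].
For each subset V ⊆ X/∼, compute π^{-1}(V) ⊆ X and check whether π^{-1}(V) ∈ τ. V is open in τ_Q iff π^{-1}(V) ∈ τ.
  V = {}: π^{-1}(V) = ∅ ∈ τ ✓.
  V = {[november=oscar]}: π^{-1}(V) = {november, oscar} ∈ τ ✓.
  V = {[papa]}: π^{-1}(V) = {papa} ∉ τ ✗.
  V = {[november=oscar], [papa]}: π^{-1}(V) = {november, oscar, papa} ∈ τ ✓.
Open sets in the quotient: τ_Q = {{}, {[november=oscar]}, {[november=oscar], [papa]}} (3 elements).


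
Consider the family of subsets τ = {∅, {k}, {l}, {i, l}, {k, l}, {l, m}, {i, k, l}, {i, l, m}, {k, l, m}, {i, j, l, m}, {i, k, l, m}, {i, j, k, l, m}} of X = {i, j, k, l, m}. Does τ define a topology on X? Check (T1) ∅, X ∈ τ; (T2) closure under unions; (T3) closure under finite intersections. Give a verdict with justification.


τ IS a topology on X.

Axiom (T1): ∅ ∈ τ? Yes; X ∈ τ? Yes.
Axiom (T2/T3): check pairwise unions and intersections of members of τ.
All pairwise intersections and unions checked — each lies in τ. Therefore τ satisfies (T1), (T2), (T3): it IS a topology on X.


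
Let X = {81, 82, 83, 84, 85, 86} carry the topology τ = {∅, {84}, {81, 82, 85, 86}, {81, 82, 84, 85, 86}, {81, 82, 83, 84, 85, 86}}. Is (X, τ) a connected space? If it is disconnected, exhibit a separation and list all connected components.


(X, τ) is connected.

Find clopen sets (U ∈ τ with X ∖ U ∈ τ):
  U = ∅, X ∖ U = {81, 82, 83, 84, 85, 86} — both open, so U is clopen.
  U = {81, 82, 83, 84, 85, 86}, X ∖ U = ∅ — both open, so U is clopen.
Only trivial clopens (∅ and X) exist, so (X, τ) is connected.
Compute connected components by grouping points that agree on all clopens:
  component: {81, 82, 83, 84, 85, 86}


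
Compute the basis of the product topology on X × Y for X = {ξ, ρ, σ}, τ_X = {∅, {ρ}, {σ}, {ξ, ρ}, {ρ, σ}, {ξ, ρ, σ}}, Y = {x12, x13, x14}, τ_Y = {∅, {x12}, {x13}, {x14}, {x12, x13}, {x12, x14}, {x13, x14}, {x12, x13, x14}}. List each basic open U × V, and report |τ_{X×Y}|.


Basis B = {∅ × ∅, {ρ} × {x12}, {ρ} × {x13}, {ρ} × {x14}, {σ} × {x12}, {σ} × {x13}, {σ} × {x14}, {ξ, ρ} × {x12}, {ξ, ρ} × {x13}, {ξ, ρ} × {x14}, {ρ} × {x12, x13}, {ρ} × {x12, x14}, {ρ, σ} × {x12}, {ρ} × {x13, x14}, {ρ, σ} × {x13}, {ρ, σ} × {x14}, {σ} × {x12, x13}, {σ} × {x12, x14}, {σ} × {x13, x14}, {ξ, ρ, σ} × {x12}, {ξ, ρ, σ} × {x13}, {ξ, ρ, σ} × {x14}, {ρ} × {x12, x13, x14}, {σ} × {x12, x13, x14}, {ξ, ρ} × {x12, x13}, {ξ, ρ} × {x12, x14}, {ξ, ρ} × {x13, x14}, {ρ, σ} × {x12, x13}, {ρ, σ} × {x12, x14}, {ρ, σ} × {x13, x14}, {ξ, ρ} × {x12, x13, x14}, {ξ, ρ, σ} × {x12, x13}, {ξ, ρ, σ} × {x12, x14}, {ξ, ρ, σ} × {x13, x14}, {ρ, σ} × {x12, x13, x14}, {ξ, ρ, σ} × {x12, x13, x14}}; |τ_{X×Y}| = 216.

Enumerate products U × V with U ∈ τ_X, V ∈ τ_Y (deduplicated):
  ∅ × ∅ = {} (∅)
  {ρ} × {x12} = {(ρ,x12)}
  {ρ} × {x13} = {(ρ,x13)}
  {ρ} × {x14} = {(ρ,x14)}
  {σ} × {x12} = {(σ,x12)}
  {σ} × {x13} = {(σ,x13)}
  {σ} × {x14} = {(σ,x14)}
  {ξ, ρ} × {x12} = {(ξ,x12), (ρ,x12)}
  {ξ, ρ} × {x13} = {(ξ,x13), (ρ,x13)}
  {ξ, ρ} × {x14} = {(ξ,x14), (ρ,x14)}
  {ρ} × {x12, x13} = {(ρ,x12), (ρ,x13)}
  {ρ} × {x12, x14} = {(ρ,x12), (ρ,x14)}
  {ρ, σ} × {x12} = {(ρ,x12), (σ,x12)}
  {ρ} × {x13, x14} = {(ρ,x13), (ρ,x14)}
  {ρ, σ} × {x13} = {(ρ,x13), (σ,x13)}
  {ρ, σ} × {x14} = {(ρ,x14), (σ,x14)}
  {σ} × {x12, x13} = {(σ,x12), (σ,x13)}
  {σ} × {x12, x14} = {(σ,x12), (σ,x14)}
  {σ} × {x13, x14} = {(σ,x13), (σ,x14)}
  {ξ, ρ, σ} × {x12} = {(ξ,x12), (ρ,x12), (σ,x12)}
  {ξ, ρ, σ} × {x13} = {(ξ,x13), (ρ,x13), (σ,x13)}
  {ξ, ρ, σ} × {x14} = {(ξ,x14), (ρ,x14), (σ,x14)}
  {ρ} × {x12, x13, x14} = {(ρ,x12), (ρ,x13), (ρ,x14)}
  {σ} × {x12, x13, x14} = {(σ,x12), (σ,x13), (σ,x14)}
  {ξ, ρ} × {x12, x13} = {(ξ,x12), (ξ,x13), (ρ,x12), (ρ,x13)}
  {ξ, ρ} × {x12, x14} = {(ξ,x12), (ξ,x14), (ρ,x12), (ρ,x14)}
  {ξ, ρ} × {x13, x14} = {(ξ,x13), (ξ,x14), (ρ,x13), (ρ,x14)}
  {ρ, σ} × {x12, x13} = {(ρ,x12), (ρ,x13), (σ,x12), (σ,x13)}
  {ρ, σ} × {x12, x14} = {(ρ,x12), (ρ,x14), (σ,x12), (σ,x14)}
  {ρ, σ} × {x13, x14} = {(ρ,x13), (ρ,x14), (σ,x13), (σ,x14)}
  {ξ, ρ} × {x12, x13, x14} = {(ξ,x12), (ξ,x13), (ξ,x14), (ρ,x12), (ρ,x13), (ρ,x14)}
  {ξ, ρ, σ} × {x12, x13} = {(ξ,x12), (ξ,x13), (ρ,x12), (ρ,x13), (σ,x12), (σ,x13)}
  {ξ, ρ, σ} × {x12, x14} = {(ξ,x12), (ξ,x14), (ρ,x12), (ρ,x14), (σ,x12), (σ,x14)}
  {ξ, ρ, σ} × {x13, x14} = {(ξ,x13), (ξ,x14), (ρ,x13), (ρ,x14), (σ,x13), (σ,x14)}
  {ρ, σ} × {x12, x13, x14} = {(ρ,x12), (ρ,x13), (ρ,x14), (σ,x12), (σ,x13), (σ,x14)}
  {ξ, ρ, σ} × {x12, x13, x14} = {(ξ,x12), (ξ,x13), (ξ,x14), (ρ,x12), (ρ,x13), (ρ,x14), (σ,x12), (σ,x13), (σ,x14)}
These 36 distinct sets form the basis B.
Close under arbitrary unions to get τ_{X×Y}; counting gives |τ_{X×Y}| = 216.


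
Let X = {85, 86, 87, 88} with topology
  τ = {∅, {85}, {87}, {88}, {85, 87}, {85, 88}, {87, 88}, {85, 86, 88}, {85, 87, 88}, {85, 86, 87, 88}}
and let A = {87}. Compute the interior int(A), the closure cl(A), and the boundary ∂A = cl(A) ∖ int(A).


int(A) = {87}, cl(A) = {87}, ∂A = ∅.

Closed sets in (X, τ) are complements of opens:
  closed(X, τ) = {∅, {86}, {87}, {85, 86}, {86, 87}, {86, 88}, {85, 86, 87}, {85, 86, 88}, {86, 87, 88}, {85, 86, 87, 88}}.
int(A) = ⋃ {U ∈ τ : U ⊆ A}. Opens contained in A: ∅, {87}.
Taking the union of these: int(A) = {87}.
cl(A) = ⋂ {C closed : A ⊆ C}. Closed sets containing A: {87}, {86, 87}, {85, 86, 87}, {86, 87, 88}, {85, 86, 87, 88}.
Intersecting these: cl(A) = {87}.
∂A = cl(A) ∖ int(A) = {87} ∖ {87} = ∅.


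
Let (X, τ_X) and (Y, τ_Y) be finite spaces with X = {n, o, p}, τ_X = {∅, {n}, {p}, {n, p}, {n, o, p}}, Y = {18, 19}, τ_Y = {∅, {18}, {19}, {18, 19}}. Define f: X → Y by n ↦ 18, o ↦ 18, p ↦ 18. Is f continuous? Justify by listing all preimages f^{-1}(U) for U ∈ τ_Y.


f IS continuous.

Compute f^{-1}(U) for each U ∈ τ_Y:
  U = ∅: f^{-1}(U) = ∅ ∈ τ_X ✓.
  U = {18}: f^{-1}(U) = {n, o, p} ∈ τ_X ✓.
  U = {19}: f^{-1}(U) = ∅ ∈ τ_X ✓.
  U = {18, 19}: f^{-1}(U) = {n, o, p} ∈ τ_X ✓.
Every preimage lies in τ_X, so f IS continuous.


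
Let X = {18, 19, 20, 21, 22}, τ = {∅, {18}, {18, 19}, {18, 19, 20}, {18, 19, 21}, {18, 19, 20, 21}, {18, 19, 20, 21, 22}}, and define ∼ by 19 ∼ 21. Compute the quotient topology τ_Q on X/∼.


X/∼ = {[18], [19=21], [20], [22]}; |τ_Q| = 5.

Equivalence classes: [18], [19=21], [20], [22].
Quotient map π: X → X/∼ sends 18 ↦ [18], 19 ↦ [19=21], 20 ↦ [20], 21 ↦ [19=21], 22 ↦ [22].
For each subset V ⊆ X/∼, compute π^{-1}(V) ⊆ X and check whether π^{-1}(V) ∈ τ. V is open in τ_Q iff π^{-1}(V) ∈ τ.
  V = {}: π^{-1}(V) = ∅ ∈ τ ✓.
  V = {[18]}: π^{-1}(V) = {18} ∈ τ ✓.
  V = {[19=21]}: π^{-1}(V) = {19, 21} ∉ τ ✗.
  V = {[18], [19=21]}: π^{-1}(V) = {18, 19, 21} ∈ τ ✓.
  V = {[20]}: π^{-1}(V) = {20} ∉ τ ✗.
  V = {[18], [20]}: π^{-1}(V) = {18, 20} ∉ τ ✗.
  V = {[19=21], [20]}: π^{-1}(V) = {19, 20, 21} ∉ τ ✗.
  V = {[18], [19=21], [20]}: π^{-1}(V) = {18, 19, 20, 21} ∈ τ ✓.
  V = {[22]}: π^{-1}(V) = {22} ∉ τ ✗.
  V = {[18], [22]}: π^{-1}(V) = {18, 22} ∉ τ ✗.
  V = {[19=21], [22]}: π^{-1}(V) = {19, 21, 22} ∉ τ ✗.
  V = {[18], [19=21], [22]}: π^{-1}(V) = {18, 19, 21, 22} ∉ τ ✗.
  V = {[20], [22]}: π^{-1}(V) = {20, 22} ∉ τ ✗.
  V = {[18], [20], [22]}: π^{-1}(V) = {18, 20, 22} ∉ τ ✗.
  V = {[19=21], [20], [22]}: π^{-1}(V) = {19, 20, 21, 22} ∉ τ ✗.
  V = {[18], [19=21], [20], [22]}: π^{-1}(V) = {18, 19, 20, 21, 22} ∈ τ ✓.
Open sets in the quotient: τ_Q = {{}, {[18]}, {[18], [19=21]}, {[18], [19=21], [20]}, {[18], [19=21], [20], [22]}} (5 elements).


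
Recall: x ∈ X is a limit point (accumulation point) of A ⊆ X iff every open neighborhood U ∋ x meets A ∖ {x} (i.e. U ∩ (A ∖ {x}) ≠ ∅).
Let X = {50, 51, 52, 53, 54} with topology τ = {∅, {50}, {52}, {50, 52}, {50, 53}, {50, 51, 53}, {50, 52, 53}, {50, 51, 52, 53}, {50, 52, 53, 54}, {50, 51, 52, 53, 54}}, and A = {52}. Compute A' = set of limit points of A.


A' = {54}

For each x ∈ X, list the open sets U ∈ τ with x ∈ U, then check whether U ∩ (A ∖ {x}) ≠ ∅ for every such U.
  x = 50: open {50} ∋ x has {50} ∩ (A ∖ {50}) = ∅, so x is NOT a limit point.
  x = 51: open {50, 51, 53} ∋ x has {50, 51, 53} ∩ (A ∖ {51}) = ∅, so x is NOT a limit point.
  x = 52: open {52} ∋ x has {52} ∩ (A ∖ {52}) = ∅, so x is NOT a limit point.
  x = 53: open {50, 53} ∋ x has {50, 53} ∩ (A ∖ {53}) = ∅, so x is NOT a limit point.
  x = 54: opens ∋ x are {50, 52, 53, 54}, {50, 51, 52, 53, 54}; each meets A ∖ {54}, so x IS a limit point.
Collecting: A' = {54}.


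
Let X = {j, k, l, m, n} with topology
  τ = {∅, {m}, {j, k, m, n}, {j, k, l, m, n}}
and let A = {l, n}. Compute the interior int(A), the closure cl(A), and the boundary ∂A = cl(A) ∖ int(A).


int(A) = ∅, cl(A) = {j, k, l, n}, ∂A = {j, k, l, n}.

Closed sets in (X, τ) are complements of opens:
  closed(X, τ) = {∅, {l}, {j, k, l, n}, {j, k, l, m, n}}.
int(A) = ⋃ {U ∈ τ : U ⊆ A}. Opens contained in A: ∅.
Taking the union of these: int(A) = ∅.
cl(A) = ⋂ {C closed : A ⊆ C}. Closed sets containing A: {j, k, l, n}, {j, k, l, m, n}.
Intersecting these: cl(A) = {j, k, l, n}.
∂A = cl(A) ∖ int(A) = {j, k, l, n} ∖ ∅ = {j, k, l, n}.


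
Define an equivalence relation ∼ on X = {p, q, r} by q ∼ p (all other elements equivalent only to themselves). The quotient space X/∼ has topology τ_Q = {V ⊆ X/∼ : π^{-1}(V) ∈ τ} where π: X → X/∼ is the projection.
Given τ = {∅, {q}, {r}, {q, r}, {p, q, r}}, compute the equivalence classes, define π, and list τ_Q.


X/∼ = {[p=q], [r]}; |τ_Q| = 3.

Equivalence classes: [p=q], [r].
Quotient map π: X → X/∼ sends p ↦ [p=q], q ↦ [p=q], r ↦ [r].
For each subset V ⊆ X/∼, compute π^{-1}(V) ⊆ X and check whether π^{-1}(V) ∈ τ. V is open in τ_Q iff π^{-1}(V) ∈ τ.
  V = {}: π^{-1}(V) = ∅ ∈ τ ✓.
  V = {[p=q]}: π^{-1}(V) = {p, q} ∉ τ ✗.
  V = {[r]}: π^{-1}(V) = {r} ∈ τ ✓.
  V = {[p=q], [r]}: π^{-1}(V) = {p, q, r} ∈ τ ✓.
Open sets in the quotient: τ_Q = {{}, {[r]}, {[p=q], [r]}} (3 elements).


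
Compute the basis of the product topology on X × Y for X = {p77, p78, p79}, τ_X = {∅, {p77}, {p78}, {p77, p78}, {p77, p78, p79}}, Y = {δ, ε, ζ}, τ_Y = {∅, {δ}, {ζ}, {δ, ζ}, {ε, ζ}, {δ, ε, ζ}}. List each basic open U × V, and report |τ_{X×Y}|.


Basis B = {∅ × ∅, {p77} × {δ}, {p77} × {ζ}, {p78} × {δ}, {p78} × {ζ}, {p77} × {δ, ζ}, {p77, p78} × {δ}, {p77} × {ε, ζ}, {p77, p78} × {ζ}, {p78} × {δ, ζ}, {p78} × {ε, ζ}, {p77} × {δ, ε, ζ}, {p77, p78, p79} × {δ}, {p77, p78, p79} × {ζ}, {p78} × {δ, ε, ζ}, {p77, p78} × {δ, ζ}, {p77, p78} × {ε, ζ}, {p77, p78} × {δ, ε, ζ}, {p77, p78, p79} × {δ, ζ}, {p77, p78, p79} × {ε, ζ}, {p77, p78, p79} × {δ, ε, ζ}}; |τ_{X×Y}| = 70.

Enumerate products U × V with U ∈ τ_X, V ∈ τ_Y (deduplicated):
  ∅ × ∅ = {} (∅)
  {p77} × {δ} = {(p77,δ)}
  {p77} × {ζ} = {(p77,ζ)}
  {p78} × {δ} = {(p78,δ)}
  {p78} × {ζ} = {(p78,ζ)}
  {p77} × {δ, ζ} = {(p77,δ), (p77,ζ)}
  {p77, p78} × {δ} = {(p77,δ), (p78,δ)}
  {p77} × {ε, ζ} = {(p77,ε), (p77,ζ)}
  {p77, p78} × {ζ} = {(p77,ζ), (p78,ζ)}
  {p78} × {δ, ζ} = {(p78,δ), (p78,ζ)}
  {p78} × {ε, ζ} = {(p78,ε), (p78,ζ)}
  {p77} × {δ, ε, ζ} = {(p77,δ), (p77,ε), (p77,ζ)}
  {p77, p78, p79} × {δ} = {(p77,δ), (p78,δ), (p79,δ)}
  {p77, p78, p79} × {ζ} = {(p77,ζ), (p78,ζ), (p79,ζ)}
  {p78} × {δ, ε, ζ} = {(p78,δ), (p78,ε), (p78,ζ)}
  {p77, p78} × {δ, ζ} = {(p77,δ), (p77,ζ), (p78,δ), (p78,ζ)}
  {p77, p78} × {ε, ζ} = {(p77,ε), (p77,ζ), (p78,ε), (p78,ζ)}
  {p77, p78} × {δ, ε, ζ} = {(p77,δ), (p77,ε), (p77,ζ), (p78,δ), (p78,ε), (p78,ζ)}
  {p77, p78, p79} × {δ, ζ} = {(p77,δ), (p77,ζ), (p78,δ), (p78,ζ), (p79,δ), (p79,ζ)}
  {p77, p78, p79} × {ε, ζ} = {(p77,ε), (p77,ζ), (p78,ε), (p78,ζ), (p79,ε), (p79,ζ)}
  {p77, p78, p79} × {δ, ε, ζ} = {(p77,δ), (p77,ε), (p77,ζ), (p78,δ), (p78,ε), (p78,ζ), (p79,δ), (p79,ε), (p79,ζ)}
These 21 distinct sets form the basis B.
Close under arbitrary unions to get τ_{X×Y}; counting gives |τ_{X×Y}| = 70.


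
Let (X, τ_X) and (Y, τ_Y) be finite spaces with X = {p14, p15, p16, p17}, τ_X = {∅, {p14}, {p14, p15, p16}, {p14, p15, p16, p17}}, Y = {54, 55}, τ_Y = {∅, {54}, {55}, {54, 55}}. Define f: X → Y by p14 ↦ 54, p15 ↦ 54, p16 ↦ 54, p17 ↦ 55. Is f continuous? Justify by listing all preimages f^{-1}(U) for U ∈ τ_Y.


f is NOT continuous.

Compute f^{-1}(U) for each U ∈ τ_Y:
  U = ∅: f^{-1}(U) = ∅ ∈ τ_X ✓.
  U = {54}: f^{-1}(U) = {p14, p15, p16} ∈ τ_X ✓.
  U = {55}: f^{-1}(U) = {p17} ∉ τ_X ✗.
  U = {54, 55}: f^{-1}(U) = {p14, p15, p16, p17} ∈ τ_X ✓.
Found U = {55} with f^{-1}(U) = {p17} not in τ_X. Therefore f is NOT continuous.


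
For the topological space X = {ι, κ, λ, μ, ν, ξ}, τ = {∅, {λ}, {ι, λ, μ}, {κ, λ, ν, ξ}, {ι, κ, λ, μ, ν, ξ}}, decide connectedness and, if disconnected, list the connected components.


(X, τ) is connected.

Find clopen sets (U ∈ τ with X ∖ U ∈ τ):
  U = ∅, X ∖ U = {ι, κ, λ, μ, ν, ξ} — both open, so U is clopen.
  U = {ι, κ, λ, μ, ν, ξ}, X ∖ U = ∅ — both open, so U is clopen.
Only trivial clopens (∅ and X) exist, so (X, τ) is connected.
Compute connected components by grouping points that agree on all clopens:
  component: {ι, κ, λ, μ, ν, ξ}


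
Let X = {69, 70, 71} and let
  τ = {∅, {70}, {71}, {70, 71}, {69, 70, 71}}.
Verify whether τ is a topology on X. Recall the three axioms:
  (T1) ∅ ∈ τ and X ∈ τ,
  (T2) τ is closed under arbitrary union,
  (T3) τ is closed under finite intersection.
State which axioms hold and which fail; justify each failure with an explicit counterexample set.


τ IS a topology on X.

Axiom (T1): ∅ ∈ τ? Yes; X ∈ τ? Yes.
Axiom (T2/T3): check pairwise unions and intersections of members of τ.
All pairwise intersections and unions checked — each lies in τ. Therefore τ satisfies (T1), (T2), (T3): it IS a topology on X.


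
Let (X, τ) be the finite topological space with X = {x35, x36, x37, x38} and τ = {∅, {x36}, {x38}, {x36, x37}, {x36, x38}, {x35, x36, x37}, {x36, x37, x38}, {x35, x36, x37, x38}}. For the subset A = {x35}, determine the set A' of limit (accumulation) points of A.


A' = ∅

For each x ∈ X, list the open sets U ∈ τ with x ∈ U, then check whether U ∩ (A ∖ {x}) ≠ ∅ for every such U.
  x = x35: open {x35, x36, x37} ∋ x has {x35, x36, x37} ∩ (A ∖ {x35}) = ∅, so x is NOT a limit point.
  x = x36: open {x36} ∋ x has {x36} ∩ (A ∖ {x36}) = ∅, so x is NOT a limit point.
  x = x37: open {x36, x37} ∋ x has {x36, x37} ∩ (A ∖ {x37}) = ∅, so x is NOT a limit point.
  x = x38: open {x38} ∋ x has {x38} ∩ (A ∖ {x38}) = ∅, so x is NOT a limit point.
Collecting: A' = ∅.


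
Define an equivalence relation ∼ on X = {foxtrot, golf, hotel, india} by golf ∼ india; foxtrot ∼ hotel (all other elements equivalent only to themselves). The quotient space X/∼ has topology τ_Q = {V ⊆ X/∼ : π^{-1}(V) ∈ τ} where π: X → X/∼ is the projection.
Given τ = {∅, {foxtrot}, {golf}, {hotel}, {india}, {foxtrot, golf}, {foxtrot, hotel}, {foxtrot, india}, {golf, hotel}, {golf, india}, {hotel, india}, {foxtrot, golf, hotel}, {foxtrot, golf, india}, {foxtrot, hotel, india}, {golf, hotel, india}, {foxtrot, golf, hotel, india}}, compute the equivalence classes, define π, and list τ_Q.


X/∼ = {[foxtrot=hotel], [golf=india]}; |τ_Q| = 4.

Equivalence classes: [foxtrot=hotel], [golf=india].
Quotient map π: X → X/∼ sends foxtrot ↦ [foxtrot=hotel], golf ↦ [golf=india], hotel ↦ [foxtrot=hotel], india ↦ [golf=india].
For each subset V ⊆ X/∼, compute π^{-1}(V) ⊆ X and check whether π^{-1}(V) ∈ τ. V is open in τ_Q iff π^{-1}(V) ∈ τ.
  V = {}: π^{-1}(V) = ∅ ∈ τ ✓.
  V = {[foxtrot=hotel]}: π^{-1}(V) = {foxtrot, hotel} ∈ τ ✓.
  V = {[golf=india]}: π^{-1}(V) = {golf, india} ∈ τ ✓.
  V = {[foxtrot=hotel], [golf=india]}: π^{-1}(V) = {foxtrot, golf, hotel, india} ∈ τ ✓.
Open sets in the quotient: τ_Q = {{}, {[foxtrot=hotel]}, {[golf=india]}, {[foxtrot=hotel], [golf=india]}} (4 elements).


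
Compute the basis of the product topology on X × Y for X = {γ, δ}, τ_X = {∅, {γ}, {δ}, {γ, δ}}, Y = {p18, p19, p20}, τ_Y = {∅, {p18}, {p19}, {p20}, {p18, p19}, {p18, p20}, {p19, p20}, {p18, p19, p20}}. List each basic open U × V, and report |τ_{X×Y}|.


Basis B = {∅ × ∅, {γ} × {p18}, {γ} × {p19}, {γ} × {p20}, {δ} × {p18}, {δ} × {p19}, {δ} × {p20}, {γ} × {p18, p19}, {γ} × {p18, p20}, {γ, δ} × {p18}, {γ} × {p19, p20}, {γ, δ} × {p19}, {γ, δ} × {p20}, {δ} × {p18, p19}, {δ} × {p18, p20}, {δ} × {p19, p20}, {γ} × {p18, p19, p20}, {δ} × {p18, p19, p20}, {γ, δ} × {p18, p19}, {γ, δ} × {p18, p20}, {γ, δ} × {p19, p20}, {γ, δ} × {p18, p19, p20}}; |τ_{X×Y}| = 64.

Enumerate products U × V with U ∈ τ_X, V ∈ τ_Y (deduplicated):
  ∅ × ∅ = {} (∅)
  {γ} × {p18} = {(γ,p18)}
  {γ} × {p19} = {(γ,p19)}
  {γ} × {p20} = {(γ,p20)}
  {δ} × {p18} = {(δ,p18)}
  {δ} × {p19} = {(δ,p19)}
  {δ} × {p20} = {(δ,p20)}
  {γ} × {p18, p19} = {(γ,p18), (γ,p19)}
  {γ} × {p18, p20} = {(γ,p18), (γ,p20)}
  {γ, δ} × {p18} = {(γ,p18), (δ,p18)}
  {γ} × {p19, p20} = {(γ,p19), (γ,p20)}
  {γ, δ} × {p19} = {(γ,p19), (δ,p19)}
  {γ, δ} × {p20} = {(γ,p20), (δ,p20)}
  {δ} × {p18, p19} = {(δ,p18), (δ,p19)}
  {δ} × {p18, p20} = {(δ,p18), (δ,p20)}
  {δ} × {p19, p20} = {(δ,p19), (δ,p20)}
  {γ} × {p18, p19, p20} = {(γ,p18), (γ,p19), (γ,p20)}
  {δ} × {p18, p19, p20} = {(δ,p18), (δ,p19), (δ,p20)}
  {γ, δ} × {p18, p19} = {(γ,p18), (γ,p19), (δ,p18), (δ,p19)}
  {γ, δ} × {p18, p20} = {(γ,p18), (γ,p20), (δ,p18), (δ,p20)}
  {γ, δ} × {p19, p20} = {(γ,p19), (γ,p20), (δ,p19), (δ,p20)}
  {γ, δ} × {p18, p19, p20} = {(γ,p18), (γ,p19), (γ,p20), (δ,p18), (δ,p19), (δ,p20)}
These 22 distinct sets form the basis B.
Close under arbitrary unions to get τ_{X×Y}; counting gives |τ_{X×Y}| = 64.


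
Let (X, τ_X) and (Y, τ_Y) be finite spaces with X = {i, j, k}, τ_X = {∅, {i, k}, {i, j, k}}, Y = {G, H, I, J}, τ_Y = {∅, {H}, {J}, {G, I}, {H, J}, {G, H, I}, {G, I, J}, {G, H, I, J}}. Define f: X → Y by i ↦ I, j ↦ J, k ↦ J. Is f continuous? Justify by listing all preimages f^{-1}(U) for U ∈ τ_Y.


f is NOT continuous.

Compute f^{-1}(U) for each U ∈ τ_Y:
  U = ∅: f^{-1}(U) = ∅ ∈ τ_X ✓.
  U = {H}: f^{-1}(U) = ∅ ∈ τ_X ✓.
  U = {J}: f^{-1}(U) = {j, k} ∉ τ_X ✗.
  U = {G, I}: f^{-1}(U) = {i} ∉ τ_X ✗.
  U = {H, J}: f^{-1}(U) = {j, k} ∉ τ_X ✗.
  U = {G, H, I}: f^{-1}(U) = {i} ∉ τ_X ✗.
  U = {G, I, J}: f^{-1}(U) = {i, j, k} ∈ τ_X ✓.
  U = {G, H, I, J}: f^{-1}(U) = {i, j, k} ∈ τ_X ✓.
Found U = {J} with f^{-1}(U) = {j, k} not in τ_X. Therefore f is NOT continuous.


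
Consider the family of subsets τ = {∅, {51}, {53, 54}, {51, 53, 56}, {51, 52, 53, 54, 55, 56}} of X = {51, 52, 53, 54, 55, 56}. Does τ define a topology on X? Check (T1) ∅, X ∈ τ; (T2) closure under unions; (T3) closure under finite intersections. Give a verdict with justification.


τ is NOT a topology on X.

Axiom (T1): ∅ ∈ τ? Yes; X ∈ τ? Yes.
Axiom (T2/T3): check pairwise unions and intersections of members of τ.
Counterexample for (T2): {51} ∪ {53, 54} = {51, 53, 54} ∉ τ. Therefore τ is NOT a topology.


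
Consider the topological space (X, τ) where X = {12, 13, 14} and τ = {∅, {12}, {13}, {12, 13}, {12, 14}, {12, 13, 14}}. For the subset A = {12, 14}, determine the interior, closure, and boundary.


int(A) = {12, 14}, cl(A) = {12, 14}, ∂A = ∅.

Closed sets in (X, τ) are complements of opens:
  closed(X, τ) = {∅, {13}, {14}, {12, 14}, {13, 14}, {12, 13, 14}}.
int(A) = ⋃ {U ∈ τ : U ⊆ A}. Opens contained in A: ∅, {12}, {12, 14}.
Taking the union of these: int(A) = {12, 14}.
cl(A) = ⋂ {C closed : A ⊆ C}. Closed sets containing A: {12, 14}, {12, 13, 14}.
Intersecting these: cl(A) = {12, 14}.
∂A = cl(A) ∖ int(A) = {12, 14} ∖ {12, 14} = ∅.


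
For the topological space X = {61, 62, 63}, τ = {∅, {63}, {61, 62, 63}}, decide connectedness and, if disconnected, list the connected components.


(X, τ) is connected.

Find clopen sets (U ∈ τ with X ∖ U ∈ τ):
  U = ∅, X ∖ U = {61, 62, 63} — both open, so U is clopen.
  U = {61, 62, 63}, X ∖ U = ∅ — both open, so U is clopen.
Only trivial clopens (∅ and X) exist, so (X, τ) is connected.
Compute connected components by grouping points that agree on all clopens:
  component: {61, 62, 63}


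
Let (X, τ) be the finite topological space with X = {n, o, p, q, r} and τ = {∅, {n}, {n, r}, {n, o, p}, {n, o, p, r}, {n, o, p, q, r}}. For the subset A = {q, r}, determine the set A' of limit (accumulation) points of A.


A' = {q}

For each x ∈ X, list the open sets U ∈ τ with x ∈ U, then check whether U ∩ (A ∖ {x}) ≠ ∅ for every such U.
  x = n: open {n} ∋ x has {n} ∩ (A ∖ {n}) = ∅, so x is NOT a limit point.
  x = o: open {n, o, p} ∋ x has {n, o, p} ∩ (A ∖ {o}) = ∅, so x is NOT a limit point.
  x = p: open {n, o, p} ∋ x has {n, o, p} ∩ (A ∖ {p}) = ∅, so x is NOT a limit point.
  x = q: opens ∋ x are {n, o, p, q, r}; each meets A ∖ {q}, so x IS a limit point.
  x = r: open {n, r} ∋ x has {n, r} ∩ (A ∖ {r}) = ∅, so x is NOT a limit point.
Collecting: A' = {q}.


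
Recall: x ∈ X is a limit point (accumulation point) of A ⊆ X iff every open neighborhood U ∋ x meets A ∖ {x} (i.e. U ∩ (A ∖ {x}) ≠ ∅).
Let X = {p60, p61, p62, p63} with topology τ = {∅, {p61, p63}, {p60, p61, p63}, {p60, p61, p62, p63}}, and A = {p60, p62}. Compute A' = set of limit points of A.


A' = {p62}

For each x ∈ X, list the open sets U ∈ τ with x ∈ U, then check whether U ∩ (A ∖ {x}) ≠ ∅ for every such U.
  x = p60: open {p60, p61, p63} ∋ x has {p60, p61, p63} ∩ (A ∖ {p60}) = ∅, so x is NOT a limit point.
  x = p61: open {p61, p63} ∋ x has {p61, p63} ∩ (A ∖ {p61}) = ∅, so x is NOT a limit point.
  x = p62: opens ∋ x are {p60, p61, p62, p63}; each meets A ∖ {p62}, so x IS a limit point.
  x = p63: open {p61, p63} ∋ x has {p61, p63} ∩ (A ∖ {p63}) = ∅, so x is NOT a limit point.
Collecting: A' = {p62}.


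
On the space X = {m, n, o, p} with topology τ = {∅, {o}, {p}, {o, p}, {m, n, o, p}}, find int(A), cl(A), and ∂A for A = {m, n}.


int(A) = ∅, cl(A) = {m, n}, ∂A = {m, n}.

Closed sets in (X, τ) are complements of opens:
  closed(X, τ) = {∅, {m, n}, {m, n, o}, {m, n, p}, {m, n, o, p}}.
int(A) = ⋃ {U ∈ τ : U ⊆ A}. Opens contained in A: ∅.
Taking the union of these: int(A) = ∅.
cl(A) = ⋂ {C closed : A ⊆ C}. Closed sets containing A: {m, n}, {m, n, o}, {m, n, p}, {m, n, o, p}.
Intersecting these: cl(A) = {m, n}.
∂A = cl(A) ∖ int(A) = {m, n} ∖ ∅ = {m, n}.


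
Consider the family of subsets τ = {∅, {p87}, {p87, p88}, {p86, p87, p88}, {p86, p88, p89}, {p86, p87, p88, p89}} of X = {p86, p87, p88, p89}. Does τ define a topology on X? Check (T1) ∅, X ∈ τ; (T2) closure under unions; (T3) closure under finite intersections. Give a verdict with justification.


τ is NOT a topology on X.

Axiom (T1): ∅ ∈ τ? Yes; X ∈ τ? Yes.
Axiom (T2/T3): check pairwise unions and intersections of members of τ.
Counterexample for (T3): {p87, p88} ∩ {p86, p88, p89} = {p88} ∉ τ. Therefore τ is NOT a topology.


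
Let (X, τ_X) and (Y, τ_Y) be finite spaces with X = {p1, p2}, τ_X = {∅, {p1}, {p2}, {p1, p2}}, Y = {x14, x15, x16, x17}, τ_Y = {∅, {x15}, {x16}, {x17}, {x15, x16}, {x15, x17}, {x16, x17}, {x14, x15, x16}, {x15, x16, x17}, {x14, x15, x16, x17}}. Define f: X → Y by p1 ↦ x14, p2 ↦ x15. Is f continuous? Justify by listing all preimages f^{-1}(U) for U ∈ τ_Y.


f IS continuous.

Compute f^{-1}(U) for each U ∈ τ_Y:
  U = ∅: f^{-1}(U) = ∅ ∈ τ_X ✓.
  U = {x15}: f^{-1}(U) = {p2} ∈ τ_X ✓.
  U = {x16}: f^{-1}(U) = ∅ ∈ τ_X ✓.
  U = {x17}: f^{-1}(U) = ∅ ∈ τ_X ✓.
  U = {x15, x16}: f^{-1}(U) = {p2} ∈ τ_X ✓.
  U = {x15, x17}: f^{-1}(U) = {p2} ∈ τ_X ✓.
  U = {x16, x17}: f^{-1}(U) = ∅ ∈ τ_X ✓.
  U = {x14, x15, x16}: f^{-1}(U) = {p1, p2} ∈ τ_X ✓.
  U = {x15, x16, x17}: f^{-1}(U) = {p2} ∈ τ_X ✓.
  U = {x14, x15, x16, x17}: f^{-1}(U) = {p1, p2} ∈ τ_X ✓.
Every preimage lies in τ_X, so f IS continuous.


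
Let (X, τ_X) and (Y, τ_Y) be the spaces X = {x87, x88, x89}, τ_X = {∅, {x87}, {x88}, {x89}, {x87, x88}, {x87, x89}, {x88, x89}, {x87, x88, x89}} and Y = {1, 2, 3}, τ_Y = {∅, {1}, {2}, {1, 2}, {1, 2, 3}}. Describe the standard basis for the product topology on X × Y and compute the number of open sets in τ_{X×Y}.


Basis B = {∅ × ∅, {x87} × {1}, {x87} × {2}, {x88} × {1}, {x88} × {2}, {x89} × {1}, {x89} × {2}, {x87} × {1, 2}, {x87, x88} × {1}, {x87, x89} × {1}, {x87, x88} × {2}, {x87, x89} × {2}, {x88} × {1, 2}, {x88, x89} × {1}, {x88, x89} × {2}, {x89} × {1, 2}, {x87} × {1, 2, 3}, {x87, x88, x89} × {1}, {x87, x88, x89} × {2}, {x88} × {1, 2, 3}, {x89} × {1, 2, 3}, {x87, x88} × {1, 2}, {x87, x89} × {1, 2}, {x88, x89} × {1, 2}, {x87, x88} × {1, 2, 3}, {x87, x89} × {1, 2, 3}, {x87, x88, x89} × {1, 2}, {x88, x89} × {1, 2, 3}, {x87, x88, x89} × {1, 2, 3}}; |τ_{X×Y}| = 125.

Enumerate products U × V with U ∈ τ_X, V ∈ τ_Y (deduplicated):
  ∅ × ∅ = {} (∅)
  {x87} × {1} = {(x87,1)}
  {x87} × {2} = {(x87,2)}
  {x88} × {1} = {(x88,1)}
  {x88} × {2} = {(x88,2)}
  {x89} × {1} = {(x89,1)}
  {x89} × {2} = {(x89,2)}
  {x87} × {1, 2} = {(x87,1), (x87,2)}
  {x87, x88} × {1} = {(x87,1), (x88,1)}
  {x87, x89} × {1} = {(x87,1), (x89,1)}
  {x87, x88} × {2} = {(x87,2), (x88,2)}
  {x87, x89} × {2} = {(x87,2), (x89,2)}
  {x88} × {1, 2} = {(x88,1), (x88,2)}
  {x88, x89} × {1} = {(x88,1), (x89,1)}
  {x88, x89} × {2} = {(x88,2), (x89,2)}
  {x89} × {1, 2} = {(x89,1), (x89,2)}
  {x87} × {1, 2, 3} = {(x87,1), (x87,2), (x87,3)}
  {x87, x88, x89} × {1} = {(x87,1), (x88,1), (x89,1)}
  {x87, x88, x89} × {2} = {(x87,2), (x88,2), (x89,2)}
  {x88} × {1, 2, 3} = {(x88,1), (x88,2), (x88,3)}
  {x89} × {1, 2, 3} = {(x89,1), (x89,2), (x89,3)}
  {x87, x88} × {1, 2} = {(x87,1), (x87,2), (x88,1), (x88,2)}
  {x87, x89} × {1, 2} = {(x87,1), (x87,2), (x89,1), (x89,2)}
  {x88, x89} × {1, 2} = {(x88,1), (x88,2), (x89,1), (x89,2)}
  {x87, x88} × {1, 2, 3} = {(x87,1), (x87,2), (x87,3), (x88,1), (x88,2), (x88,3)}
  {x87, x89} × {1, 2, 3} = {(x87,1), (x87,2), (x87,3), (x89,1), (x89,2), (x89,3)}
  {x87, x88, x89} × {1, 2} = {(x87,1), (x87,2), (x88,1), (x88,2), (x89,1), (x89,2)}
  {x88, x89} × {1, 2, 3} = {(x88,1), (x88,2), (x88,3), (x89,1), (x89,2), (x89,3)}
  {x87, x88, x89} × {1, 2, 3} = {(x87,1), (x87,2), (x87,3), (x88,1), (x88,2), (x88,3), (x89,1), (x89,2), (x89,3)}
These 29 distinct sets form the basis B.
Close under arbitrary unions to get τ_{X×Y}; counting gives |τ_{X×Y}| = 125.


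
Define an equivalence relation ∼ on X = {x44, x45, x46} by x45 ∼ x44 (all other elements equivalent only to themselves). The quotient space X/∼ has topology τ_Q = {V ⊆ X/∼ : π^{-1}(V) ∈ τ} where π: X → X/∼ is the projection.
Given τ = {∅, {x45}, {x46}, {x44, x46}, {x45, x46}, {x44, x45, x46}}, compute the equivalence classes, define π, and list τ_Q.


X/∼ = {[x44=x45], [x46]}; |τ_Q| = 3.

Equivalence classes: [x44=x45], [x46].
Quotient map π: X → X/∼ sends x44 ↦ [x44=x45], x45 ↦ [x44=x45], x46 ↦ [x46].
For each subset V ⊆ X/∼, compute π^{-1}(V) ⊆ X and check whether π^{-1}(V) ∈ τ. V is open in τ_Q iff π^{-1}(V) ∈ τ.
  V = {}: π^{-1}(V) = ∅ ∈ τ ✓.
  V = {[x44=x45]}: π^{-1}(V) = {x44, x45} ∉ τ ✗.
  V = {[x46]}: π^{-1}(V) = {x46} ∈ τ ✓.
  V = {[x44=x45], [x46]}: π^{-1}(V) = {x44, x45, x46} ∈ τ ✓.
Open sets in the quotient: τ_Q = {{}, {[x46]}, {[x44=x45], [x46]}} (3 elements).


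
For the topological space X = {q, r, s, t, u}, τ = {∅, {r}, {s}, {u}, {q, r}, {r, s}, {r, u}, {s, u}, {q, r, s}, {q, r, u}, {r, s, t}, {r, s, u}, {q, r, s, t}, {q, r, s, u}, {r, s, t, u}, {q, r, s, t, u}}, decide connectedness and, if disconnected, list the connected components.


(X, τ) is disconnected; components = [{u}, {q, r, s, t}].

Find clopen sets (U ∈ τ with X ∖ U ∈ τ):
  U = ∅, X ∖ U = {q, r, s, t, u} — both open, so U is clopen.
  U = {u}, X ∖ U = {q, r, s, t} — both open, so U is clopen.
  U = {q, r, s, t}, X ∖ U = {u} — both open, so U is clopen.
  U = {q, r, s, t, u}, X ∖ U = ∅ — both open, so U is clopen.
Nontrivial clopen(s) exist: e.g. {u}. So (X, τ) is disconnected.
Compute connected components by grouping points that agree on all clopens:
  component: {u}
  component: {q, r, s, t}


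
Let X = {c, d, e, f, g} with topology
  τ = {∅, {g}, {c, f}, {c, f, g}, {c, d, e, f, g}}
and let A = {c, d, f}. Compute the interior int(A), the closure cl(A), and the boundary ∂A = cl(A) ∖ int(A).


int(A) = {c, f}, cl(A) = {c, d, e, f}, ∂A = {d, e}.

Closed sets in (X, τ) are complements of opens:
  closed(X, τ) = {∅, {d, e}, {d, e, g}, {c, d, e, f}, {c, d, e, f, g}}.
int(A) = ⋃ {U ∈ τ : U ⊆ A}. Opens contained in A: ∅, {c, f}.
Taking the union of these: int(A) = {c, f}.
cl(A) = ⋂ {C closed : A ⊆ C}. Closed sets containing A: {c, d, e, f}, {c, d, e, f, g}.
Intersecting these: cl(A) = {c, d, e, f}.
∂A = cl(A) ∖ int(A) = {c, d, e, f} ∖ {c, f} = {d, e}.


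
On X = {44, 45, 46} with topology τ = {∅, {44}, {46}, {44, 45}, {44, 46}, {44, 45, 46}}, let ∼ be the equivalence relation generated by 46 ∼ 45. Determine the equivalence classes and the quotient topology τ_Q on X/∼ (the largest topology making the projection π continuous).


X/∼ = {[44], [45=46]}; |τ_Q| = 3.

Equivalence classes: [44], [45=46].
Quotient map π: X → X/∼ sends 44 ↦ [44], 45 ↦ [45=46], 46 ↦ [45=46].
For each subset V ⊆ X/∼, compute π^{-1}(V) ⊆ X and check whether π^{-1}(V) ∈ τ. V is open in τ_Q iff π^{-1}(V) ∈ τ.
  V = {}: π^{-1}(V) = ∅ ∈ τ ✓.
  V = {[44]}: π^{-1}(V) = {44} ∈ τ ✓.
  V = {[45=46]}: π^{-1}(V) = {45, 46} ∉ τ ✗.
  V = {[44], [45=46]}: π^{-1}(V) = {44, 45, 46} ∈ τ ✓.
Open sets in the quotient: τ_Q = {{}, {[44]}, {[44], [45=46]}} (3 elements).


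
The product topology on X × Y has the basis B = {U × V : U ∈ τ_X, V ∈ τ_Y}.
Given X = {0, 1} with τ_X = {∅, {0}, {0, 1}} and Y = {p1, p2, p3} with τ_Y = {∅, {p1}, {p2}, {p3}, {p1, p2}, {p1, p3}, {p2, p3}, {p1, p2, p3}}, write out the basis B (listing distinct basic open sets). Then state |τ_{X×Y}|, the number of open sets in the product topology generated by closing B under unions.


Basis B = {∅ × ∅, {0} × {p1}, {0} × {p2}, {0} × {p3}, {0} × {p1, p2}, {0} × {p1, p3}, {0, 1} × {p1}, {0} × {p2, p3}, {0, 1} × {p2}, {0, 1} × {p3}, {0} × {p1, p2, p3}, {0, 1} × {p1, p2}, {0, 1} × {p1, p3}, {0, 1} × {p2, p3}, {0, 1} × {p1, p2, p3}}; |τ_{X×Y}| = 27.

Enumerate products U × V with U ∈ τ_X, V ∈ τ_Y (deduplicated):
  ∅ × ∅ = {} (∅)
  {0} × {p1} = {(0,p1)}
  {0} × {p2} = {(0,p2)}
  {0} × {p3} = {(0,p3)}
  {0} × {p1, p2} = {(0,p1), (0,p2)}
  {0} × {p1, p3} = {(0,p1), (0,p3)}
  {0, 1} × {p1} = {(0,p1), (1,p1)}
  {0} × {p2, p3} = {(0,p2), (0,p3)}
  {0, 1} × {p2} = {(0,p2), (1,p2)}
  {0, 1} × {p3} = {(0,p3), (1,p3)}
  {0} × {p1, p2, p3} = {(0,p1), (0,p2), (0,p3)}
  {0, 1} × {p1, p2} = {(0,p1), (0,p2), (1,p1), (1,p2)}
  {0, 1} × {p1, p3} = {(0,p1), (0,p3), (1,p1), (1,p3)}
  {0, 1} × {p2, p3} = {(0,p2), (0,p3), (1,p2), (1,p3)}
  {0, 1} × {p1, p2, p3} = {(0,p1), (0,p2), (0,p3), (1,p1), (1,p2), (1,p3)}
These 15 distinct sets form the basis B.
Close under arbitrary unions to get τ_{X×Y}; counting gives |τ_{X×Y}| = 27.
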